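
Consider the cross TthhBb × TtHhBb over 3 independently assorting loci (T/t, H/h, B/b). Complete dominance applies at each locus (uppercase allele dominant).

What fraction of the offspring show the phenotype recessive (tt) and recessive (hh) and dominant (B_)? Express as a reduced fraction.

P(tt hh B_) = 3/32

TthhBb gametes: ThB×2, Thb×2, thB×2, thb×2
TtHhBb gametes: THB×1, THb×1, ThB×1, Thb×1, tHB×1, tHb×1, thB×1, thb×1
TthhBb×TtHhBb grid (8·8=64): TTHhBB=2 TTHhBb=4 TTHhbb=2 TThhBB=2 TThhBb=4 TThhbb=2 TtHhBB=4 TtHhBb=8 TtHhbb=4 TthhBB=4 TthhBb=8 Tthhbb=4 ttHhBB=2 ttHhBb=4 ttHhbb=2 tthhBB=2 tthhBb=4 tthhbb=2
tt hh B_ hits 6/64; gcd=2; 6÷2/64÷2 = 3/32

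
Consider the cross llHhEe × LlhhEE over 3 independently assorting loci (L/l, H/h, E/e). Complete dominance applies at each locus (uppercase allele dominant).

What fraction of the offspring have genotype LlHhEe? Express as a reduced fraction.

P(LlHhEe) = 1/8

llHhEe gametes: lHE×2, lHe×2, lhE×2, lhe×2
LlhhEE gametes: LhE×4, lhE×4
llHhEe×LlhhEE grid (8·8=64): LlHhEE=8 LlHhEe=8 LlhhEE=8 LlhhEe=8 llHhEE=8 llHhEe=8 llhhEE=8 llhhEe=8
LlHhEe hits 8/64; gcd=8; 8÷8/64÷8 = 1/8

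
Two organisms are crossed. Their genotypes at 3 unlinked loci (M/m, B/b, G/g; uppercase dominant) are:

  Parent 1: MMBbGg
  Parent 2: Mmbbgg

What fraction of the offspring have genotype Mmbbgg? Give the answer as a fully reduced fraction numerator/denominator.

MMBbGg gametes: MBG×2, MBg×2, MbG×2, Mbg×2
Mmbbgg gametes: Mbg×4, mbg×4
MMBbGg×Mmbbgg grid (8·8=64): MMBbGg=8 MMBbgg=8 MMbbGg=8 MMbbgg=8 MmBbGg=8 MmBbgg=8 MmbbGg=8 Mmbbgg=8
Mmbbgg hits 8/64; gcd=8; 8÷8/64÷8 = 1/8

P(Mmbbgg) = 1/8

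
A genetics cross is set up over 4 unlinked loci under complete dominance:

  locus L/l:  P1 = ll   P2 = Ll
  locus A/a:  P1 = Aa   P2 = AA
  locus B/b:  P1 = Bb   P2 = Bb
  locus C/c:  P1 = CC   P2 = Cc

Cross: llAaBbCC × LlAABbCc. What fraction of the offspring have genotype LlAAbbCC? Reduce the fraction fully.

llAaBbCC gametes: lABC×4, lAbC×4, laBC×4, labC×4
LlAABbCc gametes: LABC×2, LABc×2, LAbC×2, LAbc×2, lABC×2, lABc×2, lAbC×2, lAbc×2
llAaBbCC×LlAABbCc grid (16·16=256): LlAABBCC=8 LlAABBCc=8 LlAABbCC=16 LlAABbCc=16 LlAAbbCC=8 LlAAbbCc=8 LlAaBBCC=8 LlAaBBCc=8 LlAaBbCC=16 LlAaBbCc=16 LlAabbCC=8 LlAabbCc=8 llAABBCC=8 llAABBCc=8 llAABbCC=16 llAABbCc=16 llAAbbCC=8 llAAbbCc=8 llAaBBCC=8 llAaBBCc=8 llAaBbCC=16 llAaBbCc=16 llAabbCC=8 llAabbCc=8
LlAAbbCC hits 8/256; gcd=8; 8÷8/256÷8 = 1/32

P(LlAAbbCC) = 1/32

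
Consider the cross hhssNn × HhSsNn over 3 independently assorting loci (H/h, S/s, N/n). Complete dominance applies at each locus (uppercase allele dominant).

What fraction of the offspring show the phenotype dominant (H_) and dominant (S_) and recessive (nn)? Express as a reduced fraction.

P(H_ S_ nn) = 1/16

hhssNn gametes: hsN×4, hsn×4
HhSsNn gametes: HSN×1, HSn×1, HsN×1, Hsn×1, hSN×1, hSn×1, hsN×1, hsn×1
hhssNn×HhSsNn grid (8·8=64): HhSsNN=4 HhSsNn=8 HhSsnn=4 HhssNN=4 HhssNn=8 Hhssnn=4 hhSsNN=4 hhSsNn=8 hhSsnn=4 hhssNN=4 hhssNn=8 hhssnn=4
H_ S_ nn hits 4/64; gcd=4; 4÷4/64÷4 = 1/16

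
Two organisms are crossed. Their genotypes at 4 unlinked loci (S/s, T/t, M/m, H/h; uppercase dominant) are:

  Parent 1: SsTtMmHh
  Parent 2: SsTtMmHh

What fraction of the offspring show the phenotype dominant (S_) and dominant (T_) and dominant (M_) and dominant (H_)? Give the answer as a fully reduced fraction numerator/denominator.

P(S_ T_ M_ H_) = 81/256

SsTtMmHh gametes: STMH×1, STMh×1, STmH×1, STmh×1, StMH×1, StMh×1, StmH×1, Stmh×1, sTMH×1, sTMh×1, sTmH×1, sTmh×1, stMH×1, stMh×1, stmH×1, stmh×1
SsTtMmHh gametes: STMH×1, STMh×1, STmH×1, STmh×1, StMH×1, StMh×1, StmH×1, Stmh×1, sTMH×1, sTMh×1, sTmH×1, sTmh×1, stMH×1, stMh×1, stmH×1, stmh×1
SsTtMmHh×SsTtMmHh grid (16·16=256): SSTTMMHH=1 SSTTMMHh=2 SSTTMMhh=1 SSTTMmHH=2 SSTTMmHh=4 SSTTMmhh=2 SSTTmmHH=1 SSTTmmHh=2 SSTTmmhh=1 SSTtMMHH=2 SSTtMMHh=4 SSTtMMhh=2 SSTtMmHH=4 SSTtMmHh=8 SSTtMmhh=4 SSTtmmHH=2 SSTtmmHh=4 SSTtmmhh=2 SSttMMHH=1 SSttMMHh=2 SSttMMhh=1 SSttMmHH=2 SSttMmHh=4 SSttMmhh=2 SSttmmHH=1 SSttmmHh=2 SSttmmhh=1 SsTTMMHH=2 SsTTMMHh=4 SsTTMMhh=2 SsTTMmHH=4 SsTTMmHh=8 SsTTMmhh=4 SsTTmmHH=2 SsTTmmHh=4 SsTTmmhh=2 SsTtMMHH=4 SsTtMMHh=8 SsTtMMhh=4 SsTtMmHH=8 SsTtMmHh=16 SsTtMmhh=8 SsTtmmHH=4 SsTtmmHh=8 SsTtmmhh=4 SsttMMHH=2 SsttMMHh=4 SsttMMhh=2 SsttMmHH=4 SsttMmHh=8 SsttMmhh=4 SsttmmHH=2 SsttmmHh=4 Ssttmmhh=2 ssTTMMHH=1 ssTTMMHh=2 ssTTMMhh=1 ssTTMmHH=2 ssTTMmHh=4 ssTTMmhh=2 ssTTmmHH=1 ssTTmmHh=2 ssTTmmhh=1 ssTtMMHH=2 ssTtMMHh=4 ssTtMMhh=2 ssTtMmHH=4 ssTtMmHh=8 ssTtMmhh=4 ssTtmmHH=2 ssTtmmHh=4 ssTtmmhh=2 ssttMMHH=1 ssttMMHh=2 ssttMMhh=1 ssttMmHH=2 ssttMmHh=4 ssttMmhh=2 ssttmmHH=1 ssttmmHh=2 ssttmmhh=1
S_ T_ M_ H_ hits 81/256; gcd=1; 81÷1/256÷1 = 81/256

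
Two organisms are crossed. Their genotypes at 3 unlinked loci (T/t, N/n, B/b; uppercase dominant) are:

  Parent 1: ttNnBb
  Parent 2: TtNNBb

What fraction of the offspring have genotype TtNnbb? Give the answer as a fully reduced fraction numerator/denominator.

P(TtNnbb) = 1/16

ttNnBb gametes: tNB×2, tNb×2, tnB×2, tnb×2
TtNNBb gametes: TNB×2, TNb×2, tNB×2, tNb×2
ttNnBb×TtNNBb grid (8·8=64): TtNNBB=4 TtNNBb=8 TtNNbb=4 TtNnBB=4 TtNnBb=8 TtNnbb=4 ttNNBB=4 ttNNBb=8 ttNNbb=4 ttNnBB=4 ttNnBb=8 ttNnbb=4
TtNnbb hits 4/64; gcd=4; 4÷4/64÷4 = 1/16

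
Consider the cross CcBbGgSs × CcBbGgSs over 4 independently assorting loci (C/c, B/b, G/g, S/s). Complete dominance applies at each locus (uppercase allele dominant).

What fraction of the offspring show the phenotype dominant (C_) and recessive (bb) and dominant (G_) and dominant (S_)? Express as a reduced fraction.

CcBbGgSs gametes: CBGS×1, CBGs×1, CBgS×1, CBgs×1, CbGS×1, CbGs×1, CbgS×1, Cbgs×1, cBGS×1, cBGs×1, cBgS×1, cBgs×1, cbGS×1, cbGs×1, cbgS×1, cbgs×1
CcBbGgSs gametes: CBGS×1, CBGs×1, CBgS×1, CBgs×1, CbGS×1, CbGs×1, CbgS×1, Cbgs×1, cBGS×1, cBGs×1, cBgS×1, cBgs×1, cbGS×1, cbGs×1, cbgS×1, cbgs×1
CcBbGgSs×CcBbGgSs grid (16·16=256): CCBBGGSS=1 CCBBGGSs=2 CCBBGGss=1 CCBBGgSS=2 CCBBGgSs=4 CCBBGgss=2 CCBBggSS=1 CCBBggSs=2 CCBBggss=1 CCBbGGSS=2 CCBbGGSs=4 CCBbGGss=2 CCBbGgSS=4 CCBbGgSs=8 CCBbGgss=4 CCBbggSS=2 CCBbggSs=4 CCBbggss=2 CCbbGGSS=1 CCbbGGSs=2 CCbbGGss=1 CCbbGgSS=2 CCbbGgSs=4 CCbbGgss=2 CCbbggSS=1 CCbbggSs=2 CCbbggss=1 CcBBGGSS=2 CcBBGGSs=4 CcBBGGss=2 CcBBGgSS=4 CcBBGgSs=8 CcBBGgss=4 CcBBggSS=2 CcBBggSs=4 CcBBggss=2 CcBbGGSS=4 CcBbGGSs=8 CcBbGGss=4 CcBbGgSS=8 CcBbGgSs=16 CcBbGgss=8 CcBbggSS=4 CcBbggSs=8 CcBbggss=4 CcbbGGSS=2 CcbbGGSs=4 CcbbGGss=2 CcbbGgSS=4 CcbbGgSs=8 CcbbGgss=4 CcbbggSS=2 CcbbggSs=4 Ccbbggss=2 ccBBGGSS=1 ccBBGGSs=2 ccBBGGss=1 ccBBGgSS=2 ccBBGgSs=4 ccBBGgss=2 ccBBggSS=1 ccBBggSs=2 ccBBggss=1 ccBbGGSS=2 ccBbGGSs=4 ccBbGGss=2 ccBbGgSS=4 ccBbGgSs=8 ccBbGgss=4 ccBbggSS=2 ccBbggSs=4 ccBbggss=2 ccbbGGSS=1 ccbbGGSs=2 ccbbGGss=1 ccbbGgSS=2 ccbbGgSs=4 ccbbGgss=2 ccbbggSS=1 ccbbggSs=2 ccbbggss=1
C_ bb G_ S_ hits 27/256; gcd=1; 27÷1/256÷1 = 27/256

P(C_ bb G_ S_) = 27/256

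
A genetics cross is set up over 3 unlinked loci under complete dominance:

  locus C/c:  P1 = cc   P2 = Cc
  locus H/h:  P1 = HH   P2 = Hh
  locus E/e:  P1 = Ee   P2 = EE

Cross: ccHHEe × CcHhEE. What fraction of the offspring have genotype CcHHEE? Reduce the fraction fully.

ccHHEe gametes: cHE×4, cHe×4
CcHhEE gametes: CHE×2, ChE×2, cHE×2, chE×2
ccHHEe×CcHhEE grid (8·8=64): CcHHEE=8 CcHHEe=8 CcHhEE=8 CcHhEe=8 ccHHEE=8 ccHHEe=8 ccHhEE=8 ccHhEe=8
CcHHEE hits 8/64; gcd=8; 8÷8/64÷8 = 1/8

P(CcHHEE) = 1/8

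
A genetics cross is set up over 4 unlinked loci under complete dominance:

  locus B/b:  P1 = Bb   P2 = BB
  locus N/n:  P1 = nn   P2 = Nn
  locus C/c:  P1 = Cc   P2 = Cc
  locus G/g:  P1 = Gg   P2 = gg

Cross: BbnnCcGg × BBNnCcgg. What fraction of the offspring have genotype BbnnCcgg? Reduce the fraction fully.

BbnnCcGg gametes: BnCG×2, BnCg×2, BncG×2, Bncg×2, bnCG×2, bnCg×2, bncG×2, bncg×2
BBNnCcgg gametes: BNCg×4, BNcg×4, BnCg×4, Bncg×4
BbnnCcGg×BBNnCcgg grid (16·16=256): BBNnCCGg=8 BBNnCCgg=8 BBNnCcGg=16 BBNnCcgg=16 BBNnccGg=8 BBNnccgg=8 BBnnCCGg=8 BBnnCCgg=8 BBnnCcGg=16 BBnnCcgg=16 BBnnccGg=8 BBnnccgg=8 BbNnCCGg=8 BbNnCCgg=8 BbNnCcGg=16 BbNnCcgg=16 BbNnccGg=8 BbNnccgg=8 BbnnCCGg=8 BbnnCCgg=8 BbnnCcGg=16 BbnnCcgg=16 BbnnccGg=8 Bbnnccgg=8
BbnnCcgg hits 16/256; gcd=16; 16÷16/256÷16 = 1/16

P(BbnnCcgg) = 1/16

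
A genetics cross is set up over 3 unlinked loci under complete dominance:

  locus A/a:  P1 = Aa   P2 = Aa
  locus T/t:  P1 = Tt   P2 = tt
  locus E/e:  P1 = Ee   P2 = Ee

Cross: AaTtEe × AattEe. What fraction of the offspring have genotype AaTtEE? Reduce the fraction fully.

P(AaTtEE) = 1/16

AaTtEe gametes: ATE×1, ATe×1, AtE×1, Ate×1, aTE×1, aTe×1, atE×1, ate×1
AattEe gametes: AtE×2, Ate×2, atE×2, ate×2
AaTtEe×AattEe grid (8·8=64): AATtEE=2 AATtEe=4 AATtee=2 AAttEE=2 AAttEe=4 AAttee=2 AaTtEE=4 AaTtEe=8 AaTtee=4 AattEE=4 AattEe=8 Aattee=4 aaTtEE=2 aaTtEe=4 aaTtee=2 aattEE=2 aattEe=4 aattee=2
AaTtEE hits 4/64; gcd=4; 4÷4/64÷4 = 1/16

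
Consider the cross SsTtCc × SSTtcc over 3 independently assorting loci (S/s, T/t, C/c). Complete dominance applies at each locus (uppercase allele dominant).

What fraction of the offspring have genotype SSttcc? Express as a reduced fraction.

P(SSttcc) = 1/16

SsTtCc gametes: STC×1, STc×1, StC×1, Stc×1, sTC×1, sTc×1, stC×1, stc×1
SSTtcc gametes: STc×4, Stc×4
SsTtCc×SSTtcc grid (8·8=64): SSTTCc=4 SSTTcc=4 SSTtCc=8 SSTtcc=8 SSttCc=4 SSttcc=4 SsTTCc=4 SsTTcc=4 SsTtCc=8 SsTtcc=8 SsttCc=4 Ssttcc=4
SSttcc hits 4/64; gcd=4; 4÷4/64÷4 = 1/16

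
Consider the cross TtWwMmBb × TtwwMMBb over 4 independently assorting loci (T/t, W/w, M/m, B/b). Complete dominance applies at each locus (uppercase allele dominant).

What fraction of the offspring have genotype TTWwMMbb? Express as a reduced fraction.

TtWwMmBb gametes: TWMB×1, TWMb×1, TWmB×1, TWmb×1, TwMB×1, TwMb×1, TwmB×1, Twmb×1, tWMB×1, tWMb×1, tWmB×1, tWmb×1, twMB×1, twMb×1, twmB×1, twmb×1
TtwwMMBb gametes: TwMB×4, TwMb×4, twMB×4, twMb×4
TtWwMmBb×TtwwMMBb grid (16·16=256): TTWwMMBB=4 TTWwMMBb=8 TTWwMMbb=4 TTWwMmBB=4 TTWwMmBb=8 TTWwMmbb=4 TTwwMMBB=4 TTwwMMBb=8 TTwwMMbb=4 TTwwMmBB=4 TTwwMmBb=8 TTwwMmbb=4 TtWwMMBB=8 TtWwMMBb=16 TtWwMMbb=8 TtWwMmBB=8 TtWwMmBb=16 TtWwMmbb=8 TtwwMMBB=8 TtwwMMBb=16 TtwwMMbb=8 TtwwMmBB=8 TtwwMmBb=16 TtwwMmbb=8 ttWwMMBB=4 ttWwMMBb=8 ttWwMMbb=4 ttWwMmBB=4 ttWwMmBb=8 ttWwMmbb=4 ttwwMMBB=4 ttwwMMBb=8 ttwwMMbb=4 ttwwMmBB=4 ttwwMmBb=8 ttwwMmbb=4
TTWwMMbb hits 4/256; gcd=4; 4÷4/256÷4 = 1/64

P(TTWwMMbb) = 1/64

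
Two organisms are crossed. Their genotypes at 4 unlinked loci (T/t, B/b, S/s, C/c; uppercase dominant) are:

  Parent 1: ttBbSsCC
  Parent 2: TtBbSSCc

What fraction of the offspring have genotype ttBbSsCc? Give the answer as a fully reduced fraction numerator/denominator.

ttBbSsCC gametes: tBSC×4, tBsC×4, tbSC×4, tbsC×4
TtBbSSCc gametes: TBSC×2, TBSc×2, TbSC×2, TbSc×2, tBSC×2, tBSc×2, tbSC×2, tbSc×2
ttBbSsCC×TtBbSSCc grid (16·16=256): TtBBSSCC=8 TtBBSSCc=8 TtBBSsCC=8 TtBBSsCc=8 TtBbSSCC=16 TtBbSSCc=16 TtBbSsCC=16 TtBbSsCc=16 TtbbSSCC=8 TtbbSSCc=8 TtbbSsCC=8 TtbbSsCc=8 ttBBSSCC=8 ttBBSSCc=8 ttBBSsCC=8 ttBBSsCc=8 ttBbSSCC=16 ttBbSSCc=16 ttBbSsCC=16 ttBbSsCc=16 ttbbSSCC=8 ttbbSSCc=8 ttbbSsCC=8 ttbbSsCc=8
ttBbSsCc hits 16/256; gcd=16; 16÷16/256÷16 = 1/16

P(ttBbSsCc) = 1/16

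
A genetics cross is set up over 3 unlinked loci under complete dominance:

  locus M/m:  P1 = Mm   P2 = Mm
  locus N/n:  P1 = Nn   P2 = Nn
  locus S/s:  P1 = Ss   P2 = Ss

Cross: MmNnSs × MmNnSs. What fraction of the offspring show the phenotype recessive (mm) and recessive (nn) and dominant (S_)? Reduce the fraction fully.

MmNnSs gametes: MNS×1, MNs×1, MnS×1, Mns×1, mNS×1, mNs×1, mnS×1, mns×1
MmNnSs gametes: MNS×1, MNs×1, MnS×1, Mns×1, mNS×1, mNs×1, mnS×1, mns×1
MmNnSs×MmNnSs grid (8·8=64): MMNNSS=1 MMNNSs=2 MMNNss=1 MMNnSS=2 MMNnSs=4 MMNnss=2 MMnnSS=1 MMnnSs=2 MMnnss=1 MmNNSS=2 MmNNSs=4 MmNNss=2 MmNnSS=4 MmNnSs=8 MmNnss=4 MmnnSS=2 MmnnSs=4 Mmnnss=2 mmNNSS=1 mmNNSs=2 mmNNss=1 mmNnSS=2 mmNnSs=4 mmNnss=2 mmnnSS=1 mmnnSs=2 mmnnss=1
mm nn S_ hits 3/64; gcd=1; 3÷1/64÷1 = 3/64

P(mm nn S_) = 3/64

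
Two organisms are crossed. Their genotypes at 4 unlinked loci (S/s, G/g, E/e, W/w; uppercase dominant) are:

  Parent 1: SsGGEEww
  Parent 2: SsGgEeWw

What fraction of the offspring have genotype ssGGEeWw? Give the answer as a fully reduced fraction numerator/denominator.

SsGGEEww gametes: SGEw×8, sGEw×8
SsGgEeWw gametes: SGEW×1, SGEw×1, SGeW×1, SGew×1, SgEW×1, SgEw×1, SgeW×1, Sgew×1, sGEW×1, sGEw×1, sGeW×1, sGew×1, sgEW×1, sgEw×1, sgeW×1, sgew×1
SsGGEEww×SsGgEeWw grid (16·16=256): SSGGEEWw=8 SSGGEEww=8 SSGGEeWw=8 SSGGEeww=8 SSGgEEWw=8 SSGgEEww=8 SSGgEeWw=8 SSGgEeww=8 SsGGEEWw=16 SsGGEEww=16 SsGGEeWw=16 SsGGEeww=16 SsGgEEWw=16 SsGgEEww=16 SsGgEeWw=16 SsGgEeww=16 ssGGEEWw=8 ssGGEEww=8 ssGGEeWw=8 ssGGEeww=8 ssGgEEWw=8 ssGgEEww=8 ssGgEeWw=8 ssGgEeww=8
ssGGEeWw hits 8/256; gcd=8; 8÷8/256÷8 = 1/32

P(ssGGEeWw) = 1/32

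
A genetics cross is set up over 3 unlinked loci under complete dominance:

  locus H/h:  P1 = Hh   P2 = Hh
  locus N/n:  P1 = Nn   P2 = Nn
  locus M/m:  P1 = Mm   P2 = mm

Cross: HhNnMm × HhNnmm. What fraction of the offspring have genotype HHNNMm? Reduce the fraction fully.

HhNnMm gametes: HNM×1, HNm×1, HnM×1, Hnm×1, hNM×1, hNm×1, hnM×1, hnm×1
HhNnmm gametes: HNm×2, Hnm×2, hNm×2, hnm×2
HhNnMm×HhNnmm grid (8·8=64): HHNNMm=2 HHNNmm=2 HHNnMm=4 HHNnmm=4 HHnnMm=2 HHnnmm=2 HhNNMm=4 HhNNmm=4 HhNnMm=8 HhNnmm=8 HhnnMm=4 Hhnnmm=4 hhNNMm=2 hhNNmm=2 hhNnMm=4 hhNnmm=4 hhnnMm=2 hhnnmm=2
HHNNMm hits 2/64; gcd=2; 2÷2/64÷2 = 1/32

P(HHNNMm) = 1/32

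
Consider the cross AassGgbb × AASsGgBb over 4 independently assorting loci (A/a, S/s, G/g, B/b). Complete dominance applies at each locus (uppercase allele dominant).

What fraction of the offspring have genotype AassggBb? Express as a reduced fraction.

P(AassggBb) = 1/32

AassGgbb gametes: AsGb×4, Asgb×4, asGb×4, asgb×4
AASsGgBb gametes: ASGB×2, ASGb×2, ASgB×2, ASgb×2, AsGB×2, AsGb×2, AsgB×2, Asgb×2
AassGgbb×AASsGgBb grid (16·16=256): AASsGGBb=8 AASsGGbb=8 AASsGgBb=16 AASsGgbb=16 AASsggBb=8 AASsggbb=8 AAssGGBb=8 AAssGGbb=8 AAssGgBb=16 AAssGgbb=16 AAssggBb=8 AAssggbb=8 AaSsGGBb=8 AaSsGGbb=8 AaSsGgBb=16 AaSsGgbb=16 AaSsggBb=8 AaSsggbb=8 AassGGBb=8 AassGGbb=8 AassGgBb=16 AassGgbb=16 AassggBb=8 Aassggbb=8
AassggBb hits 8/256; gcd=8; 8÷8/256÷8 = 1/32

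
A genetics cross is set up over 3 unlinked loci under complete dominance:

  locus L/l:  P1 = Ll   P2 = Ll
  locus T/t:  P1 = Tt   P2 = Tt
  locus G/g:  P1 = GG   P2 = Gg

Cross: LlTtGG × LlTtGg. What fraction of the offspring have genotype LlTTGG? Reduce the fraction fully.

P(LlTTGG) = 1/16

LlTtGG gametes: LTG×2, LtG×2, lTG×2, ltG×2
LlTtGg gametes: LTG×1, LTg×1, LtG×1, Ltg×1, lTG×1, lTg×1, ltG×1, ltg×1
LlTtGG×LlTtGg grid (8·8=64): LLTTGG=2 LLTTGg=2 LLTtGG=4 LLTtGg=4 LLttGG=2 LLttGg=2 LlTTGG=4 LlTTGg=4 LlTtGG=8 LlTtGg=8 LlttGG=4 LlttGg=4 llTTGG=2 llTTGg=2 llTtGG=4 llTtGg=4 llttGG=2 llttGg=2
LlTTGG hits 4/64; gcd=4; 4÷4/64÷4 = 1/16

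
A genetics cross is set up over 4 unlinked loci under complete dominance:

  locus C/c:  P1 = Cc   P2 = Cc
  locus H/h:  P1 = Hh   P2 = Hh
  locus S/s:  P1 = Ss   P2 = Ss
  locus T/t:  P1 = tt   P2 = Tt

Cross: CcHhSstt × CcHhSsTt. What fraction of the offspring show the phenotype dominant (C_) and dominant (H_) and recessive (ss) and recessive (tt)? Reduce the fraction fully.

CcHhSstt gametes: CHSt×2, CHst×2, ChSt×2, Chst×2, cHSt×2, cHst×2, chSt×2, chst×2
CcHhSsTt gametes: CHST×1, CHSt×1, CHsT×1, CHst×1, ChST×1, ChSt×1, ChsT×1, Chst×1, cHST×1, cHSt×1, cHsT×1, cHst×1, chST×1, chSt×1, chsT×1, chst×1
CcHhSstt×CcHhSsTt grid (16·16=256): CCHHSSTt=2 CCHHSStt=2 CCHHSsTt=4 CCHHSstt=4 CCHHssTt=2 CCHHsstt=2 CCHhSSTt=4 CCHhSStt=4 CCHhSsTt=8 CCHhSstt=8 CCHhssTt=4 CCHhsstt=4 CChhSSTt=2 CChhSStt=2 CChhSsTt=4 CChhSstt=4 CChhssTt=2 CChhsstt=2 CcHHSSTt=4 CcHHSStt=4 CcHHSsTt=8 CcHHSstt=8 CcHHssTt=4 CcHHsstt=4 CcHhSSTt=8 CcHhSStt=8 CcHhSsTt=16 CcHhSstt=16 CcHhssTt=8 CcHhsstt=8 CchhSSTt=4 CchhSStt=4 CchhSsTt=8 CchhSstt=8 CchhssTt=4 Cchhsstt=4 ccHHSSTt=2 ccHHSStt=2 ccHHSsTt=4 ccHHSstt=4 ccHHssTt=2 ccHHsstt=2 ccHhSSTt=4 ccHhSStt=4 ccHhSsTt=8 ccHhSstt=8 ccHhssTt=4 ccHhsstt=4 cchhSSTt=2 cchhSStt=2 cchhSsTt=4 cchhSstt=4 cchhssTt=2 cchhsstt=2
C_ H_ ss tt hits 18/256; gcd=2; 18÷2/256÷2 = 9/128

P(C_ H_ ss tt) = 9/128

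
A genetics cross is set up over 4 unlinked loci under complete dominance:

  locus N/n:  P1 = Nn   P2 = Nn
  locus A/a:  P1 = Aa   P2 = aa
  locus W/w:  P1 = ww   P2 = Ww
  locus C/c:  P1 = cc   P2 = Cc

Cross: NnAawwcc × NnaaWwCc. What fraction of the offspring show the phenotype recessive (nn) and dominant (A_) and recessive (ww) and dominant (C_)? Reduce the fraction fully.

P(nn A_ ww C_) = 1/32

NnAawwcc gametes: NAwc×4, Nawc×4, nAwc×4, nawc×4
NnaaWwCc gametes: NaWC×2, NaWc×2, NawC×2, Nawc×2, naWC×2, naWc×2, nawC×2, nawc×2
NnAawwcc×NnaaWwCc grid (16·16=256): NNAaWwCc=8 NNAaWwcc=8 NNAawwCc=8 NNAawwcc=8 NNaaWwCc=8 NNaaWwcc=8 NNaawwCc=8 NNaawwcc=8 NnAaWwCc=16 NnAaWwcc=16 NnAawwCc=16 NnAawwcc=16 NnaaWwCc=16 NnaaWwcc=16 NnaawwCc=16 Nnaawwcc=16 nnAaWwCc=8 nnAaWwcc=8 nnAawwCc=8 nnAawwcc=8 nnaaWwCc=8 nnaaWwcc=8 nnaawwCc=8 nnaawwcc=8
nn A_ ww C_ hits 8/256; gcd=8; 8÷8/256÷8 = 1/32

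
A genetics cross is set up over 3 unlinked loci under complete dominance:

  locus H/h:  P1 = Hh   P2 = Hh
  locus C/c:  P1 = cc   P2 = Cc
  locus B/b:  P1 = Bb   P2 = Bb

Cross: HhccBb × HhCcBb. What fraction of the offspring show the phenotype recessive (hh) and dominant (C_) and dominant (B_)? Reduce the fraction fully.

P(hh C_ B_) = 3/32

HhccBb gametes: HcB×2, Hcb×2, hcB×2, hcb×2
HhCcBb gametes: HCB×1, HCb×1, HcB×1, Hcb×1, hCB×1, hCb×1, hcB×1, hcb×1
HhccBb×HhCcBb grid (8·8=64): HHCcBB=2 HHCcBb=4 HHCcbb=2 HHccBB=2 HHccBb=4 HHccbb=2 HhCcBB=4 HhCcBb=8 HhCcbb=4 HhccBB=4 HhccBb=8 Hhccbb=4 hhCcBB=2 hhCcBb=4 hhCcbb=2 hhccBB=2 hhccBb=4 hhccbb=2
hh C_ B_ hits 6/64; gcd=2; 6÷2/64÷2 = 3/32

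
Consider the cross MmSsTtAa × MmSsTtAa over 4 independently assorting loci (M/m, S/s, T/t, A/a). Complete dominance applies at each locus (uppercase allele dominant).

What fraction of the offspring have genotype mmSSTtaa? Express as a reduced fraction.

P(mmSSTtaa) = 1/128

MmSsTtAa gametes: MSTA×1, MSTa×1, MStA×1, MSta×1, MsTA×1, MsTa×1, MstA×1, Msta×1, mSTA×1, mSTa×1, mStA×1, mSta×1, msTA×1, msTa×1, mstA×1, msta×1
MmSsTtAa gametes: MSTA×1, MSTa×1, MStA×1, MSta×1, MsTA×1, MsTa×1, MstA×1, Msta×1, mSTA×1, mSTa×1, mStA×1, mSta×1, msTA×1, msTa×1, mstA×1, msta×1
MmSsTtAa×MmSsTtAa grid (16·16=256): MMSSTTAA=1 MMSSTTAa=2 MMSSTTaa=1 MMSSTtAA=2 MMSSTtAa=4 MMSSTtaa=2 MMSSttAA=1 MMSSttAa=2 MMSSttaa=1 MMSsTTAA=2 MMSsTTAa=4 MMSsTTaa=2 MMSsTtAA=4 MMSsTtAa=8 MMSsTtaa=4 MMSsttAA=2 MMSsttAa=4 MMSsttaa=2 MMssTTAA=1 MMssTTAa=2 MMssTTaa=1 MMssTtAA=2 MMssTtAa=4 MMssTtaa=2 MMssttAA=1 MMssttAa=2 MMssttaa=1 MmSSTTAA=2 MmSSTTAa=4 MmSSTTaa=2 MmSSTtAA=4 MmSSTtAa=8 MmSSTtaa=4 MmSSttAA=2 MmSSttAa=4 MmSSttaa=2 MmSsTTAA=4 MmSsTTAa=8 MmSsTTaa=4 MmSsTtAA=8 MmSsTtAa=16 MmSsTtaa=8 MmSsttAA=4 MmSsttAa=8 MmSsttaa=4 MmssTTAA=2 MmssTTAa=4 MmssTTaa=2 MmssTtAA=4 MmssTtAa=8 MmssTtaa=4 MmssttAA=2 MmssttAa=4 Mmssttaa=2 mmSSTTAA=1 mmSSTTAa=2 mmSSTTaa=1 mmSSTtAA=2 mmSSTtAa=4 mmSSTtaa=2 mmSSttAA=1 mmSSttAa=2 mmSSttaa=1 mmSsTTAA=2 mmSsTTAa=4 mmSsTTaa=2 mmSsTtAA=4 mmSsTtAa=8 mmSsTtaa=4 mmSsttAA=2 mmSsttAa=4 mmSsttaa=2 mmssTTAA=1 mmssTTAa=2 mmssTTaa=1 mmssTtAA=2 mmssTtAa=4 mmssTtaa=2 mmssttAA=1 mmssttAa=2 mmssttaa=1
mmSSTtaa hits 2/256; gcd=2; 2÷2/256÷2 = 1/128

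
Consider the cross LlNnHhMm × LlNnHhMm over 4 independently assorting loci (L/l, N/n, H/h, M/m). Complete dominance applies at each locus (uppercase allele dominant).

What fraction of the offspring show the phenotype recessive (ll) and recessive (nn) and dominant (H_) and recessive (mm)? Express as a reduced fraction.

LlNnHhMm gametes: LNHM×1, LNHm×1, LNhM×1, LNhm×1, LnHM×1, LnHm×1, LnhM×1, Lnhm×1, lNHM×1, lNHm×1, lNhM×1, lNhm×1, lnHM×1, lnHm×1, lnhM×1, lnhm×1
LlNnHhMm gametes: LNHM×1, LNHm×1, LNhM×1, LNhm×1, LnHM×1, LnHm×1, LnhM×1, Lnhm×1, lNHM×1, lNHm×1, lNhM×1, lNhm×1, lnHM×1, lnHm×1, lnhM×1, lnhm×1
LlNnHhMm×LlNnHhMm grid (16·16=256): LLNNHHMM=1 LLNNHHMm=2 LLNNHHmm=1 LLNNHhMM=2 LLNNHhMm=4 LLNNHhmm=2 LLNNhhMM=1 LLNNhhMm=2 LLNNhhmm=1 LLNnHHMM=2 LLNnHHMm=4 LLNnHHmm=2 LLNnHhMM=4 LLNnHhMm=8 LLNnHhmm=4 LLNnhhMM=2 LLNnhhMm=4 LLNnhhmm=2 LLnnHHMM=1 LLnnHHMm=2 LLnnHHmm=1 LLnnHhMM=2 LLnnHhMm=4 LLnnHhmm=2 LLnnhhMM=1 LLnnhhMm=2 LLnnhhmm=1 LlNNHHMM=2 LlNNHHMm=4 LlNNHHmm=2 LlNNHhMM=4 LlNNHhMm=8 LlNNHhmm=4 LlNNhhMM=2 LlNNhhMm=4 LlNNhhmm=2 LlNnHHMM=4 LlNnHHMm=8 LlNnHHmm=4 LlNnHhMM=8 LlNnHhMm=16 LlNnHhmm=8 LlNnhhMM=4 LlNnhhMm=8 LlNnhhmm=4 LlnnHHMM=2 LlnnHHMm=4 LlnnHHmm=2 LlnnHhMM=4 LlnnHhMm=8 LlnnHhmm=4 LlnnhhMM=2 LlnnhhMm=4 Llnnhhmm=2 llNNHHMM=1 llNNHHMm=2 llNNHHmm=1 llNNHhMM=2 llNNHhMm=4 llNNHhmm=2 llNNhhMM=1 llNNhhMm=2 llNNhhmm=1 llNnHHMM=2 llNnHHMm=4 llNnHHmm=2 llNnHhMM=4 llNnHhMm=8 llNnHhmm=4 llNnhhMM=2 llNnhhMm=4 llNnhhmm=2 llnnHHMM=1 llnnHHMm=2 llnnHHmm=1 llnnHhMM=2 llnnHhMm=4 llnnHhmm=2 llnnhhMM=1 llnnhhMm=2 llnnhhmm=1
ll nn H_ mm hits 3/256; gcd=1; 3÷1/256÷1 = 3/256

P(ll nn H_ mm) = 3/256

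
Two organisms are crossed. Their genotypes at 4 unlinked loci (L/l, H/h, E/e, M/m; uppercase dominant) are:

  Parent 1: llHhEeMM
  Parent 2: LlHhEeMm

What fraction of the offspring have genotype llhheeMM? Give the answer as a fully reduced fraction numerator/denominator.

llHhEeMM gametes: lHEM×4, lHeM×4, lhEM×4, lheM×4
LlHhEeMm gametes: LHEM×1, LHEm×1, LHeM×1, LHem×1, LhEM×1, LhEm×1, LheM×1, Lhem×1, lHEM×1, lHEm×1, lHeM×1, lHem×1, lhEM×1, lhEm×1, lheM×1, lhem×1
llHhEeMM×LlHhEeMm grid (16·16=256): LlHHEEMM=4 LlHHEEMm=4 LlHHEeMM=8 LlHHEeMm=8 LlHHeeMM=4 LlHHeeMm=4 LlHhEEMM=8 LlHhEEMm=8 LlHhEeMM=16 LlHhEeMm=16 LlHheeMM=8 LlHheeMm=8 LlhhEEMM=4 LlhhEEMm=4 LlhhEeMM=8 LlhhEeMm=8 LlhheeMM=4 LlhheeMm=4 llHHEEMM=4 llHHEEMm=4 llHHEeMM=8 llHHEeMm=8 llHHeeMM=4 llHHeeMm=4 llHhEEMM=8 llHhEEMm=8 llHhEeMM=16 llHhEeMm=16 llHheeMM=8 llHheeMm=8 llhhEEMM=4 llhhEEMm=4 llhhEeMM=8 llhhEeMm=8 llhheeMM=4 llhheeMm=4
llhheeMM hits 4/256; gcd=4; 4÷4/256÷4 = 1/64

P(llhheeMM) = 1/64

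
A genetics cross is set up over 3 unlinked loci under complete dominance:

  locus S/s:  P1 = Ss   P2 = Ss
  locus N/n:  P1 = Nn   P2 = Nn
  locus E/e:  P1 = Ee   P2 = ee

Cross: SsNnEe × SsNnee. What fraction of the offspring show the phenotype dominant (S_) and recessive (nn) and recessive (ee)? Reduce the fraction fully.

P(S_ nn ee) = 3/32

SsNnEe gametes: SNE×1, SNe×1, SnE×1, Sne×1, sNE×1, sNe×1, snE×1, sne×1
SsNnee gametes: SNe×2, Sne×2, sNe×2, sne×2
SsNnEe×SsNnee grid (8·8=64): SSNNEe=2 SSNNee=2 SSNnEe=4 SSNnee=4 SSnnEe=2 SSnnee=2 SsNNEe=4 SsNNee=4 SsNnEe=8 SsNnee=8 SsnnEe=4 Ssnnee=4 ssNNEe=2 ssNNee=2 ssNnEe=4 ssNnee=4 ssnnEe=2 ssnnee=2
S_ nn ee hits 6/64; gcd=2; 6÷2/64÷2 = 3/32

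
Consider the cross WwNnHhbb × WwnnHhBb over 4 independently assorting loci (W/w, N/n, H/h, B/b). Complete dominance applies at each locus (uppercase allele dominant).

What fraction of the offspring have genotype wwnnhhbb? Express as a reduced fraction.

P(wwnnhhbb) = 1/64

WwNnHhbb gametes: WNHb×2, WNhb×2, WnHb×2, Wnhb×2, wNHb×2, wNhb×2, wnHb×2, wnhb×2
WwnnHhBb gametes: WnHB×2, WnHb×2, WnhB×2, Wnhb×2, wnHB×2, wnHb×2, wnhB×2, wnhb×2
WwNnHhbb×WwnnHhBb grid (16·16=256): WWNnHHBb=4 WWNnHHbb=4 WWNnHhBb=8 WWNnHhbb=8 WWNnhhBb=4 WWNnhhbb=4 WWnnHHBb=4 WWnnHHbb=4 WWnnHhBb=8 WWnnHhbb=8 WWnnhhBb=4 WWnnhhbb=4 WwNnHHBb=8 WwNnHHbb=8 WwNnHhBb=16 WwNnHhbb=16 WwNnhhBb=8 WwNnhhbb=8 WwnnHHBb=8 WwnnHHbb=8 WwnnHhBb=16 WwnnHhbb=16 WwnnhhBb=8 Wwnnhhbb=8 wwNnHHBb=4 wwNnHHbb=4 wwNnHhBb=8 wwNnHhbb=8 wwNnhhBb=4 wwNnhhbb=4 wwnnHHBb=4 wwnnHHbb=4 wwnnHhBb=8 wwnnHhbb=8 wwnnhhBb=4 wwnnhhbb=4
wwnnhhbb hits 4/256; gcd=4; 4÷4/256÷4 = 1/64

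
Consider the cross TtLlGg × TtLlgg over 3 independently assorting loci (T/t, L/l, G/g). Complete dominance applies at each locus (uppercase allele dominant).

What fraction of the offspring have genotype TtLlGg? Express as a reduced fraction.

P(TtLlGg) = 1/8

TtLlGg gametes: TLG×1, TLg×1, TlG×1, Tlg×1, tLG×1, tLg×1, tlG×1, tlg×1
TtLlgg gametes: TLg×2, Tlg×2, tLg×2, tlg×2
TtLlGg×TtLlgg grid (8·8=64): TTLLGg=2 TTLLgg=2 TTLlGg=4 TTLlgg=4 TTllGg=2 TTllgg=2 TtLLGg=4 TtLLgg=4 TtLlGg=8 TtLlgg=8 TtllGg=4 Ttllgg=4 ttLLGg=2 ttLLgg=2 ttLlGg=4 ttLlgg=4 ttllGg=2 ttllgg=2
TtLlGg hits 8/64; gcd=8; 8÷8/64÷8 = 1/8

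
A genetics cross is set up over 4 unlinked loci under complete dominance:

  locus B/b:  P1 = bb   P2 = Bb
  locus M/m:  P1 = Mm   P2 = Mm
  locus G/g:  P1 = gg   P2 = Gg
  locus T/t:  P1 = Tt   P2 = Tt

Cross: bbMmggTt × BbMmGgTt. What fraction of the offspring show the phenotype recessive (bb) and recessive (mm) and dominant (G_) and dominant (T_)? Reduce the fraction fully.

bbMmggTt gametes: bMgT×4, bMgt×4, bmgT×4, bmgt×4
BbMmGgTt gametes: BMGT×1, BMGt×1, BMgT×1, BMgt×1, BmGT×1, BmGt×1, BmgT×1, Bmgt×1, bMGT×1, bMGt×1, bMgT×1, bMgt×1, bmGT×1, bmGt×1, bmgT×1, bmgt×1
bbMmggTt×BbMmGgTt grid (16·16=256): BbMMGgTT=4 BbMMGgTt=8 BbMMGgtt=4 BbMMggTT=4 BbMMggTt=8 BbMMggtt=4 BbMmGgTT=8 BbMmGgTt=16 BbMmGgtt=8 BbMmggTT=8 BbMmggTt=16 BbMmggtt=8 BbmmGgTT=4 BbmmGgTt=8 BbmmGgtt=4 BbmmggTT=4 BbmmggTt=8 Bbmmggtt=4 bbMMGgTT=4 bbMMGgTt=8 bbMMGgtt=4 bbMMggTT=4 bbMMggTt=8 bbMMggtt=4 bbMmGgTT=8 bbMmGgTt=16 bbMmGgtt=8 bbMmggTT=8 bbMmggTt=16 bbMmggtt=8 bbmmGgTT=4 bbmmGgTt=8 bbmmGgtt=4 bbmmggTT=4 bbmmggTt=8 bbmmggtt=4
bb mm G_ T_ hits 12/256; gcd=4; 12÷4/256÷4 = 3/64

P(bb mm G_ T_) = 3/64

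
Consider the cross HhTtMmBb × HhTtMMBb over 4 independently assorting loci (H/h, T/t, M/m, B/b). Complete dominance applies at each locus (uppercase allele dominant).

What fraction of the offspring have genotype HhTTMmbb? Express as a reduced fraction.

HhTtMmBb gametes: HTMB×1, HTMb×1, HTmB×1, HTmb×1, HtMB×1, HtMb×1, HtmB×1, Htmb×1, hTMB×1, hTMb×1, hTmB×1, hTmb×1, htMB×1, htMb×1, htmB×1, htmb×1
HhTtMMBb gametes: HTMB×2, HTMb×2, HtMB×2, HtMb×2, hTMB×2, hTMb×2, htMB×2, htMb×2
HhTtMmBb×HhTtMMBb grid (16·16=256): HHTTMMBB=2 HHTTMMBb=4 HHTTMMbb=2 HHTTMmBB=2 HHTTMmBb=4 HHTTMmbb=2 HHTtMMBB=4 HHTtMMBb=8 HHTtMMbb=4 HHTtMmBB=4 HHTtMmBb=8 HHTtMmbb=4 HHttMMBB=2 HHttMMBb=4 HHttMMbb=2 HHttMmBB=2 HHttMmBb=4 HHttMmbb=2 HhTTMMBB=4 HhTTMMBb=8 HhTTMMbb=4 HhTTMmBB=4 HhTTMmBb=8 HhTTMmbb=4 HhTtMMBB=8 HhTtMMBb=16 HhTtMMbb=8 HhTtMmBB=8 HhTtMmBb=16 HhTtMmbb=8 HhttMMBB=4 HhttMMBb=8 HhttMMbb=4 HhttMmBB=4 HhttMmBb=8 HhttMmbb=4 hhTTMMBB=2 hhTTMMBb=4 hhTTMMbb=2 hhTTMmBB=2 hhTTMmBb=4 hhTTMmbb=2 hhTtMMBB=4 hhTtMMBb=8 hhTtMMbb=4 hhTtMmBB=4 hhTtMmBb=8 hhTtMmbb=4 hhttMMBB=2 hhttMMBb=4 hhttMMbb=2 hhttMmBB=2 hhttMmBb=4 hhttMmbb=2
HhTTMmbb hits 4/256; gcd=4; 4÷4/256÷4 = 1/64

P(HhTTMmbb) = 1/64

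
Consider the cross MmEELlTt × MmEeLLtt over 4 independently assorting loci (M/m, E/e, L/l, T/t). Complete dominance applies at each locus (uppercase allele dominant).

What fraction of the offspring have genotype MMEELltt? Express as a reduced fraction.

MmEELlTt gametes: MELT×2, MELt×2, MElT×2, MElt×2, mELT×2, mELt×2, mElT×2, mElt×2
MmEeLLtt gametes: MELt×4, MeLt×4, mELt×4, meLt×4
MmEELlTt×MmEeLLtt grid (16·16=256): MMEELLTt=8 MMEELLtt=8 MMEELlTt=8 MMEELltt=8 MMEeLLTt=8 MMEeLLtt=8 MMEeLlTt=8 MMEeLltt=8 MmEELLTt=16 MmEELLtt=16 MmEELlTt=16 MmEELltt=16 MmEeLLTt=16 MmEeLLtt=16 MmEeLlTt=16 MmEeLltt=16 mmEELLTt=8 mmEELLtt=8 mmEELlTt=8 mmEELltt=8 mmEeLLTt=8 mmEeLLtt=8 mmEeLlTt=8 mmEeLltt=8
MMEELltt hits 8/256; gcd=8; 8÷8/256÷8 = 1/32

P(MMEELltt) = 1/32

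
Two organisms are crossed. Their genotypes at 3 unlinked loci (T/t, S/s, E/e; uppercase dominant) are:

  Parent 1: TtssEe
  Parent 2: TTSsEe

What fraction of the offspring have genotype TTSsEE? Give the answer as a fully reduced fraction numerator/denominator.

TtssEe gametes: TsE×2, Tse×2, tsE×2, tse×2
TTSsEe gametes: TSE×2, TSe×2, TsE×2, Tse×2
TtssEe×TTSsEe grid (8·8=64): TTSsEE=4 TTSsEe=8 TTSsee=4 TTssEE=4 TTssEe=8 TTssee=4 TtSsEE=4 TtSsEe=8 TtSsee=4 TtssEE=4 TtssEe=8 Ttssee=4
TTSsEE hits 4/64; gcd=4; 4÷4/64÷4 = 1/16

P(TTSsEE) = 1/16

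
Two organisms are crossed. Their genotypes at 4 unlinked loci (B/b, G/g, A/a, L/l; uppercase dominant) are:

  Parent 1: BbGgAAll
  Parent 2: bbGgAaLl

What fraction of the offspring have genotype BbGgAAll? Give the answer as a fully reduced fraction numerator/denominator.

BbGgAAll gametes: BGAl×4, BgAl×4, bGAl×4, bgAl×4
bbGgAaLl gametes: bGAL×2, bGAl×2, bGaL×2, bGal×2, bgAL×2, bgAl×2, bgaL×2, bgal×2
BbGgAAll×bbGgAaLl grid (16·16=256): BbGGAALl=8 BbGGAAll=8 BbGGAaLl=8 BbGGAall=8 BbGgAALl=16 BbGgAAll=16 BbGgAaLl=16 BbGgAall=16 BbggAALl=8 BbggAAll=8 BbggAaLl=8 BbggAall=8 bbGGAALl=8 bbGGAAll=8 bbGGAaLl=8 bbGGAall=8 bbGgAALl=16 bbGgAAll=16 bbGgAaLl=16 bbGgAall=16 bbggAALl=8 bbggAAll=8 bbggAaLl=8 bbggAall=8
BbGgAAll hits 16/256; gcd=16; 16÷16/256÷16 = 1/16

P(BbGgAAll) = 1/16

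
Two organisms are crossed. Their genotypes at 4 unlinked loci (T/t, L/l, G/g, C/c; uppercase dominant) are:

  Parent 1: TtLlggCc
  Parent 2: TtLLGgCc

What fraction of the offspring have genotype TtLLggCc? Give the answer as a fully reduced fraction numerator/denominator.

TtLlggCc gametes: TLgC×2, TLgc×2, TlgC×2, Tlgc×2, tLgC×2, tLgc×2, tlgC×2, tlgc×2
TtLLGgCc gametes: TLGC×2, TLGc×2, TLgC×2, TLgc×2, tLGC×2, tLGc×2, tLgC×2, tLgc×2
TtLlggCc×TtLLGgCc grid (16·16=256): TTLLGgCC=4 TTLLGgCc=8 TTLLGgcc=4 TTLLggCC=4 TTLLggCc=8 TTLLggcc=4 TTLlGgCC=4 TTLlGgCc=8 TTLlGgcc=4 TTLlggCC=4 TTLlggCc=8 TTLlggcc=4 TtLLGgCC=8 TtLLGgCc=16 TtLLGgcc=8 TtLLggCC=8 TtLLggCc=16 TtLLggcc=8 TtLlGgCC=8 TtLlGgCc=16 TtLlGgcc=8 TtLlggCC=8 TtLlggCc=16 TtLlggcc=8 ttLLGgCC=4 ttLLGgCc=8 ttLLGgcc=4 ttLLggCC=4 ttLLggCc=8 ttLLggcc=4 ttLlGgCC=4 ttLlGgCc=8 ttLlGgcc=4 ttLlggCC=4 ttLlggCc=8 ttLlggcc=4
TtLLggCc hits 16/256; gcd=16; 16÷16/256÷16 = 1/16

P(TtLLggCc) = 1/16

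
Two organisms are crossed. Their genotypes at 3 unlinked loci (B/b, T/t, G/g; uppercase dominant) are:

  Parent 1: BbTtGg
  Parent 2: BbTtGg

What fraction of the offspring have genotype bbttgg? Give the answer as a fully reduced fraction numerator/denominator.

BbTtGg gametes: BTG×1, BTg×1, BtG×1, Btg×1, bTG×1, bTg×1, btG×1, btg×1
BbTtGg gametes: BTG×1, BTg×1, BtG×1, Btg×1, bTG×1, bTg×1, btG×1, btg×1
BbTtGg×BbTtGg grid (8·8=64): BBTTGG=1 BBTTGg=2 BBTTgg=1 BBTtGG=2 BBTtGg=4 BBTtgg=2 BBttGG=1 BBttGg=2 BBttgg=1 BbTTGG=2 BbTTGg=4 BbTTgg=2 BbTtGG=4 BbTtGg=8 BbTtgg=4 BbttGG=2 BbttGg=4 Bbttgg=2 bbTTGG=1 bbTTGg=2 bbTTgg=1 bbTtGG=2 bbTtGg=4 bbTtgg=2 bbttGG=1 bbttGg=2 bbttgg=1
bbttgg hits 1/64; gcd=1; 1÷1/64÷1 = 1/64

P(bbttgg) = 1/64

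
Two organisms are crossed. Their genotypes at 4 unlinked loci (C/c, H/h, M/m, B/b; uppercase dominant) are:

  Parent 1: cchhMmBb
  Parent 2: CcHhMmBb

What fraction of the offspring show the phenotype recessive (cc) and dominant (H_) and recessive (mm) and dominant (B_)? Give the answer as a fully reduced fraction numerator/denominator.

cchhMmBb gametes: chMB×4, chMb×4, chmB×4, chmb×4
CcHhMmBb gametes: CHMB×1, CHMb×1, CHmB×1, CHmb×1, ChMB×1, ChMb×1, ChmB×1, Chmb×1, cHMB×1, cHMb×1, cHmB×1, cHmb×1, chMB×1, chMb×1, chmB×1, chmb×1
cchhMmBb×CcHhMmBb grid (16·16=256): CcHhMMBB=4 CcHhMMBb=8 CcHhMMbb=4 CcHhMmBB=8 CcHhMmBb=16 CcHhMmbb=8 CcHhmmBB=4 CcHhmmBb=8 CcHhmmbb=4 CchhMMBB=4 CchhMMBb=8 CchhMMbb=4 CchhMmBB=8 CchhMmBb=16 CchhMmbb=8 CchhmmBB=4 CchhmmBb=8 Cchhmmbb=4 ccHhMMBB=4 ccHhMMBb=8 ccHhMMbb=4 ccHhMmBB=8 ccHhMmBb=16 ccHhMmbb=8 ccHhmmBB=4 ccHhmmBb=8 ccHhmmbb=4 cchhMMBB=4 cchhMMBb=8 cchhMMbb=4 cchhMmBB=8 cchhMmBb=16 cchhMmbb=8 cchhmmBB=4 cchhmmBb=8 cchhmmbb=4
cc H_ mm B_ hits 12/256; gcd=4; 12÷4/256÷4 = 3/64

P(cc H_ mm B_) = 3/64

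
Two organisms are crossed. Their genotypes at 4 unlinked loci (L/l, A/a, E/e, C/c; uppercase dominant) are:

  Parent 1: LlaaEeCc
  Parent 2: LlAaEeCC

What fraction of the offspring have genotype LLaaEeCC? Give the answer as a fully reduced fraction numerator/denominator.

LlaaEeCc gametes: LaEC×2, LaEc×2, LaeC×2, Laec×2, laEC×2, laEc×2, laeC×2, laec×2
LlAaEeCC gametes: LAEC×2, LAeC×2, LaEC×2, LaeC×2, lAEC×2, lAeC×2, laEC×2, laeC×2
LlaaEeCc×LlAaEeCC grid (16·16=256): LLAaEECC=4 LLAaEECc=4 LLAaEeCC=8 LLAaEeCc=8 LLAaeeCC=4 LLAaeeCc=4 LLaaEECC=4 LLaaEECc=4 LLaaEeCC=8 LLaaEeCc=8 LLaaeeCC=4 LLaaeeCc=4 LlAaEECC=8 LlAaEECc=8 LlAaEeCC=16 LlAaEeCc=16 LlAaeeCC=8 LlAaeeCc=8 LlaaEECC=8 LlaaEECc=8 LlaaEeCC=16 LlaaEeCc=16 LlaaeeCC=8 LlaaeeCc=8 llAaEECC=4 llAaEECc=4 llAaEeCC=8 llAaEeCc=8 llAaeeCC=4 llAaeeCc=4 llaaEECC=4 llaaEECc=4 llaaEeCC=8 llaaEeCc=8 llaaeeCC=4 llaaeeCc=4
LLaaEeCC hits 8/256; gcd=8; 8÷8/256÷8 = 1/32

P(LLaaEeCC) = 1/32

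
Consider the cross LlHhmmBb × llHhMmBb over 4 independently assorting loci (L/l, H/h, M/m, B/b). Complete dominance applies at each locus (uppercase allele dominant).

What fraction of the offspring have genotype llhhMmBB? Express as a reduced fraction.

LlHhmmBb gametes: LHmB×2, LHmb×2, LhmB×2, Lhmb×2, lHmB×2, lHmb×2, lhmB×2, lhmb×2
llHhMmBb gametes: lHMB×2, lHMb×2, lHmB×2, lHmb×2, lhMB×2, lhMb×2, lhmB×2, lhmb×2
LlHhmmBb×llHhMmBb grid (16·16=256): LlHHMmBB=4 LlHHMmBb=8 LlHHMmbb=4 LlHHmmBB=4 LlHHmmBb=8 LlHHmmbb=4 LlHhMmBB=8 LlHhMmBb=16 LlHhMmbb=8 LlHhmmBB=8 LlHhmmBb=16 LlHhmmbb=8 LlhhMmBB=4 LlhhMmBb=8 LlhhMmbb=4 LlhhmmBB=4 LlhhmmBb=8 Llhhmmbb=4 llHHMmBB=4 llHHMmBb=8 llHHMmbb=4 llHHmmBB=4 llHHmmBb=8 llHHmmbb=4 llHhMmBB=8 llHhMmBb=16 llHhMmbb=8 llHhmmBB=8 llHhmmBb=16 llHhmmbb=8 llhhMmBB=4 llhhMmBb=8 llhhMmbb=4 llhhmmBB=4 llhhmmBb=8 llhhmmbb=4
llhhMmBB hits 4/256; gcd=4; 4÷4/256÷4 = 1/64

P(llhhMmBB) = 1/64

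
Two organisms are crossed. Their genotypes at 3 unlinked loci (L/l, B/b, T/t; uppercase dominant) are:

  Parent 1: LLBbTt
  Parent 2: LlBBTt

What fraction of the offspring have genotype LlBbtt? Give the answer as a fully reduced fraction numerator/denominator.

LLBbTt gametes: LBT×2, LBt×2, LbT×2, Lbt×2
LlBBTt gametes: LBT×2, LBt×2, lBT×2, lBt×2
LLBbTt×LlBBTt grid (8·8=64): LLBBTT=4 LLBBTt=8 LLBBtt=4 LLBbTT=4 LLBbTt=8 LLBbtt=4 LlBBTT=4 LlBBTt=8 LlBBtt=4 LlBbTT=4 LlBbTt=8 LlBbtt=4
LlBbtt hits 4/64; gcd=4; 4÷4/64÷4 = 1/16

P(LlBbtt) = 1/16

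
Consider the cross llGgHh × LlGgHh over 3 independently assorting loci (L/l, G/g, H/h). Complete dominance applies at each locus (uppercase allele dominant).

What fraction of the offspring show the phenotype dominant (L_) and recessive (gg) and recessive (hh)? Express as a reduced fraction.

P(L_ gg hh) = 1/32

llGgHh gametes: lGH×2, lGh×2, lgH×2, lgh×2
LlGgHh gametes: LGH×1, LGh×1, LgH×1, Lgh×1, lGH×1, lGh×1, lgH×1, lgh×1
llGgHh×LlGgHh grid (8·8=64): LlGGHH=2 LlGGHh=4 LlGGhh=2 LlGgHH=4 LlGgHh=8 LlGghh=4 LlggHH=2 LlggHh=4 Llgghh=2 llGGHH=2 llGGHh=4 llGGhh=2 llGgHH=4 llGgHh=8 llGghh=4 llggHH=2 llggHh=4 llgghh=2
L_ gg hh hits 2/64; gcd=2; 2÷2/64÷2 = 1/32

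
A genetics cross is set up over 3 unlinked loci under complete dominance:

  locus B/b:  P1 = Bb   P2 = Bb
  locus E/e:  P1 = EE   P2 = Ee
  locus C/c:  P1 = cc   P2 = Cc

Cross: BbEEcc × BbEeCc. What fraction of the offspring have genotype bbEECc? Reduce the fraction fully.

P(bbEECc) = 1/16

BbEEcc gametes: BEc×4, bEc×4
BbEeCc gametes: BEC×1, BEc×1, BeC×1, Bec×1, bEC×1, bEc×1, beC×1, bec×1
BbEEcc×BbEeCc grid (8·8=64): BBEECc=4 BBEEcc=4 BBEeCc=4 BBEecc=4 BbEECc=8 BbEEcc=8 BbEeCc=8 BbEecc=8 bbEECc=4 bbEEcc=4 bbEeCc=4 bbEecc=4
bbEECc hits 4/64; gcd=4; 4÷4/64÷4 = 1/16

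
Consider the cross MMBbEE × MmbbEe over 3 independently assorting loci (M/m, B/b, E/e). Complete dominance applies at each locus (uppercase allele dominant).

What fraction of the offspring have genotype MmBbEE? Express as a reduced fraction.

P(MmBbEE) = 1/8

MMBbEE gametes: MBE×4, MbE×4
MmbbEe gametes: MbE×2, Mbe×2, mbE×2, mbe×2
MMBbEE×MmbbEe grid (8·8=64): MMBbEE=8 MMBbEe=8 MMbbEE=8 MMbbEe=8 MmBbEE=8 MmBbEe=8 MmbbEE=8 MmbbEe=8
MmBbEE hits 8/64; gcd=8; 8÷8/64÷8 = 1/8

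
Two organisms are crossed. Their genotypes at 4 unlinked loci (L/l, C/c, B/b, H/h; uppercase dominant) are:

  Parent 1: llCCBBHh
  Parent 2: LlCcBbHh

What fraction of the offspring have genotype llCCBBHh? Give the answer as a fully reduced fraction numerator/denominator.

llCCBBHh gametes: lCBH×8, lCBh×8
LlCcBbHh gametes: LCBH×1, LCBh×1, LCbH×1, LCbh×1, LcBH×1, LcBh×1, LcbH×1, Lcbh×1, lCBH×1, lCBh×1, lCbH×1, lCbh×1, lcBH×1, lcBh×1, lcbH×1, lcbh×1
llCCBBHh×LlCcBbHh grid (16·16=256): LlCCBBHH=8 LlCCBBHh=16 LlCCBBhh=8 LlCCBbHH=8 LlCCBbHh=16 LlCCBbhh=8 LlCcBBHH=8 LlCcBBHh=16 LlCcBBhh=8 LlCcBbHH=8 LlCcBbHh=16 LlCcBbhh=8 llCCBBHH=8 llCCBBHh=16 llCCBBhh=8 llCCBbHH=8 llCCBbHh=16 llCCBbhh=8 llCcBBHH=8 llCcBBHh=16 llCcBBhh=8 llCcBbHH=8 llCcBbHh=16 llCcBbhh=8
llCCBBHh hits 16/256; gcd=16; 16÷16/256÷16 = 1/16

P(llCCBBHh) = 1/16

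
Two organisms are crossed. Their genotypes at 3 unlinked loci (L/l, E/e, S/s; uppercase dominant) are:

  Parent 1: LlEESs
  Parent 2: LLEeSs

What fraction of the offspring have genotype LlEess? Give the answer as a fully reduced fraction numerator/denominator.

LlEESs gametes: LES×2, LEs×2, lES×2, lEs×2
LLEeSs gametes: LES×2, LEs×2, LeS×2, Les×2
LlEESs×LLEeSs grid (8·8=64): LLEESS=4 LLEESs=8 LLEEss=4 LLEeSS=4 LLEeSs=8 LLEess=4 LlEESS=4 LlEESs=8 LlEEss=4 LlEeSS=4 LlEeSs=8 LlEess=4
LlEess hits 4/64; gcd=4; 4÷4/64÷4 = 1/16

P(LlEess) = 1/16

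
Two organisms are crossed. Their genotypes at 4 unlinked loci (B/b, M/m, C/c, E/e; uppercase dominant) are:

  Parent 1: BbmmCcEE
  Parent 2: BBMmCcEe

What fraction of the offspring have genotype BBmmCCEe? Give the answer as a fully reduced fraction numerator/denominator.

P(BBmmCCEe) = 1/32

BbmmCcEE gametes: BmCE×4, BmcE×4, bmCE×4, bmcE×4
BBMmCcEe gametes: BMCE×2, BMCe×2, BMcE×2, BMce×2, BmCE×2, BmCe×2, BmcE×2, Bmce×2
BbmmCcEE×BBMmCcEe grid (16·16=256): BBMmCCEE=8 BBMmCCEe=8 BBMmCcEE=16 BBMmCcEe=16 BBMmccEE=8 BBMmccEe=8 BBmmCCEE=8 BBmmCCEe=8 BBmmCcEE=16 BBmmCcEe=16 BBmmccEE=8 BBmmccEe=8 BbMmCCEE=8 BbMmCCEe=8 BbMmCcEE=16 BbMmCcEe=16 BbMmccEE=8 BbMmccEe=8 BbmmCCEE=8 BbmmCCEe=8 BbmmCcEE=16 BbmmCcEe=16 BbmmccEE=8 BbmmccEe=8
BBmmCCEe hits 8/256; gcd=8; 8÷8/256÷8 = 1/32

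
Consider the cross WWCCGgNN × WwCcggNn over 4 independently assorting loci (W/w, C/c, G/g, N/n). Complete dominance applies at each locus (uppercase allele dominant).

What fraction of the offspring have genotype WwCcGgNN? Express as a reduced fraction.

WWCCGgNN gametes: WCGN×8, WCgN×8
WwCcggNn gametes: WCgN×2, WCgn×2, WcgN×2, Wcgn×2, wCgN×2, wCgn×2, wcgN×2, wcgn×2
WWCCGgNN×WwCcggNn grid (16·16=256): WWCCGgNN=16 WWCCGgNn=16 WWCCggNN=16 WWCCggNn=16 WWCcGgNN=16 WWCcGgNn=16 WWCcggNN=16 WWCcggNn=16 WwCCGgNN=16 WwCCGgNn=16 WwCCggNN=16 WwCCggNn=16 WwCcGgNN=16 WwCcGgNn=16 WwCcggNN=16 WwCcggNn=16
WwCcGgNN hits 16/256; gcd=16; 16÷16/256÷16 = 1/16

P(WwCcGgNN) = 1/16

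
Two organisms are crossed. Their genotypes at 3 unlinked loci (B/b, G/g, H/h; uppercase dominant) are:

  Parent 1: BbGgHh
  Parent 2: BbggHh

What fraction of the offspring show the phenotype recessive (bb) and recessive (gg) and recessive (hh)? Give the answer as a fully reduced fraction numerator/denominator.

P(bb gg hh) = 1/32

BbGgHh gametes: BGH×1, BGh×1, BgH×1, Bgh×1, bGH×1, bGh×1, bgH×1, bgh×1
BbggHh gametes: BgH×2, Bgh×2, bgH×2, bgh×2
BbGgHh×BbggHh grid (8·8=64): BBGgHH=2 BBGgHh=4 BBGghh=2 BBggHH=2 BBggHh=4 BBgghh=2 BbGgHH=4 BbGgHh=8 BbGghh=4 BbggHH=4 BbggHh=8 Bbgghh=4 bbGgHH=2 bbGgHh=4 bbGghh=2 bbggHH=2 bbggHh=4 bbgghh=2
bb gg hh hits 2/64; gcd=2; 2÷2/64÷2 = 1/32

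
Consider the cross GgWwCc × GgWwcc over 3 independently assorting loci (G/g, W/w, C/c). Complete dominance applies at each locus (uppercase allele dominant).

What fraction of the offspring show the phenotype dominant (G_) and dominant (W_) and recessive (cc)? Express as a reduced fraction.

GgWwCc gametes: GWC×1, GWc×1, GwC×1, Gwc×1, gWC×1, gWc×1, gwC×1, gwc×1
GgWwcc gametes: GWc×2, Gwc×2, gWc×2, gwc×2
GgWwCc×GgWwcc grid (8·8=64): GGWWCc=2 GGWWcc=2 GGWwCc=4 GGWwcc=4 GGwwCc=2 GGwwcc=2 GgWWCc=4 GgWWcc=4 GgWwCc=8 GgWwcc=8 GgwwCc=4 Ggwwcc=4 ggWWCc=2 ggWWcc=2 ggWwCc=4 ggWwcc=4 ggwwCc=2 ggwwcc=2
G_ W_ cc hits 18/64; gcd=2; 18÷2/64÷2 = 9/32

P(G_ W_ cc) = 9/32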